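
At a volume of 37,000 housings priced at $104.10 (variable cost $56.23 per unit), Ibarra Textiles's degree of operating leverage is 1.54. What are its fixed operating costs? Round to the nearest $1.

$621,067

At 37,000 units, contribution = 37,000 × $47.87 = $1,771,190.00.
Since DOL = CM ÷ EBIT, EBIT = $1,771,190.00 ÷ 1.54 = $1,150,123.38.
Fixed costs = CM − EBIT = $1,771,190.00 − $1,150,123.38 = $621,067.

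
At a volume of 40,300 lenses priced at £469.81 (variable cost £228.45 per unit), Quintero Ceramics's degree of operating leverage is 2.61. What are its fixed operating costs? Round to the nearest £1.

Total contribution margin = 40,300 × £241.36 = £9,726,808.00.
DOL = contribution / EBIT, so EBIT = £9,726,808.00 / 2.61 = £3,726,746.36.
And FC = contribution − EBIT = £9,726,808.00 − £3,726,746.36 = £6,000,062.

£6,000,062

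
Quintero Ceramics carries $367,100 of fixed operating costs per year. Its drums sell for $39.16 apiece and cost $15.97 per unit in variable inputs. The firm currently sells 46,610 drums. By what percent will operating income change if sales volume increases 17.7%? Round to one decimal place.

+26.8%

Total contribution margin = 46,610 × $23.19 = $1,080,885.90.
EBIT = $1,080,885.90 − $367,100 = $713,785.90.
So DOL = total CM / EBIT = $1,080,885.90 / $713,785.90 = 1.5143.
So EBIT moves 1.5143 × (+17.7%) = +26.8%.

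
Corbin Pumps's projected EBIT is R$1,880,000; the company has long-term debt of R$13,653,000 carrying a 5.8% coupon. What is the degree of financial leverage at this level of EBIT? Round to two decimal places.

Interest = R$791,874.00.
Degree of financial leverage = EBIT / (EBIT − interest) = R$1,880,000 / R$1,088,126.00 = 1.7277.

1.73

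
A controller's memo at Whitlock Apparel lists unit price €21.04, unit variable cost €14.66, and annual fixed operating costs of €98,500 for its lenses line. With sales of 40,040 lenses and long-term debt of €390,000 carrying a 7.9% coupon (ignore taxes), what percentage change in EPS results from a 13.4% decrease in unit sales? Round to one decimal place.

At 40,040 units, contribution = 40,040 × €6.38 = €255,455.20.
EBIT = €255,455.20 − €98,500 = €156,955.20.
Interest = €30,810.00, so EBIT − I = €126,145.20.
Degree of combined leverage = contribution ÷ (EBIT − I) = €255,455.20 ÷ €126,145.20 = 2.0251.
%ΔEPS = DCL × %ΔSales = 2.0251 × -13.4% = -27.1%.

-27.1%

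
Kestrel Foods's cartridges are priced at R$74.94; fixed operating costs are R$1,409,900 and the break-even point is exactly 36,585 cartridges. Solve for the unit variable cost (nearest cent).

At break-even, FC = Q × (P − VC), so P − VC = R$1,409,900 ÷ 36,585 = R$38.5377.
Hence VC = price − CM = R$74.94 − R$38.5377 = R$36.40.

R$36.40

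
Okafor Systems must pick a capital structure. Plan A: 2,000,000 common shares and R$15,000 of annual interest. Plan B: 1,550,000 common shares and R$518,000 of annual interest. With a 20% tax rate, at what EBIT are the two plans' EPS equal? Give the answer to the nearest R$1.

Set EPS_A = EPS_B: (EBIT − R$15,000)(1 − 0.20) ÷ 2,000,000 = (EBIT − R$518,000)(1 − 0.20) ÷ 1,550,000.
The (1 − t) factor cancels: (EBIT − 15,000) × 1,550,000 = (EBIT − 518,000) × 2,000,000.
EBIT × (2,000,000 − 1,550,000) = 518,000 × 2,000,000 − 15,000 × 1,550,000 = 1,012,750,000,000, so EBIT = 1,012,750,000,000 ÷ 450,000 = 2,250,555.56.

R$2,250,556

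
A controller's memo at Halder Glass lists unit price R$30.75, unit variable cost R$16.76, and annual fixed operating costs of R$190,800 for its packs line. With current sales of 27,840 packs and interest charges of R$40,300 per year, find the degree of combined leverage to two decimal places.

Total contribution margin = 27,840 × R$13.99 = R$389,481.60.
Operating income = contribution − fixed costs = R$389,481.60 − R$190,800 = R$198,681.60. Interest = R$40,300.00, so EBIT − I = R$158,381.60.
DCL = contribution ÷ (EBIT − I) = R$389,481.60 ÷ R$158,381.60 = 2.4591.

2.46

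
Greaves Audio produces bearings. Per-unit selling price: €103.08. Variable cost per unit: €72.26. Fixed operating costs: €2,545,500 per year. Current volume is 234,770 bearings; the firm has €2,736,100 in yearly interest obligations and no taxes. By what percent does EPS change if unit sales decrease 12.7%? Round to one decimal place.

Total contribution margin = 234,770 × €30.82 = €7,235,611.40.
EBIT = €7,235,611.40 − €2,545,500 = €4,690,111.40.
After interest of €2,736,100.00, pre-tax earnings = €1,954,011.40.
DCL = total CM / (EBIT − I) = €7,235,611.40 / €1,954,011.40 = 3.7030.
%ΔEPS = DCL × %ΔSales = 3.7030 × -12.7% = -47.0%.

-47.0%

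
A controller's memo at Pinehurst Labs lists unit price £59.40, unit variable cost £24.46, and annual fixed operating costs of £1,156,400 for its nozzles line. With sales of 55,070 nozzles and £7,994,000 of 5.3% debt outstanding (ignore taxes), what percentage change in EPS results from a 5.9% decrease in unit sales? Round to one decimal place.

Contribution at this volume is 55,070 × £34.94 = £1,924,145.80.
Subtracting fixed costs: EBIT = £1,924,145.80 − £1,156,400 = £767,745.80.
After interest of £423,682.00, pre-tax earnings = £344,063.80.
Degree of combined leverage = contribution ÷ (EBIT − I) = £1,924,145.80 ÷ £344,063.80 = 5.5924.
%ΔEPS = DCL × %ΔSales = 5.5924 × -5.9% = -33.0%.

-33.0%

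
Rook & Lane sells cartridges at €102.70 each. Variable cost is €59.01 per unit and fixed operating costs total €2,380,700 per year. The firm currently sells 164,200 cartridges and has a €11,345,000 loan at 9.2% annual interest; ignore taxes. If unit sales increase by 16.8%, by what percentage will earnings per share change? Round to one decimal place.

+32.1%

Total contribution margin = 164,200 × €43.69 = €7,173,898.00.
Operating income = contribution − fixed costs = €7,173,898.00 − €2,380,700 = €4,793,198.00.
Interest = €1,043,740.00, so EBIT − I = €3,749,458.00.
DCL = total CM / (EBIT − I) = €7,173,898.00 / €3,749,458.00 = 1.9133.
%ΔEPS = DCL × %ΔSales = 1.9133 × +16.8% = +32.1%.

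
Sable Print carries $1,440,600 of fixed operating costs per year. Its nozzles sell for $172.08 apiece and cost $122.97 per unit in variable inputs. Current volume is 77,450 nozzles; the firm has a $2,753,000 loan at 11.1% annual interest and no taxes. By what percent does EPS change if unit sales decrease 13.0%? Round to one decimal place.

-24.0%

Contribution at this volume is 77,450 × $49.11 = $3,803,569.50.
EBIT = $3,803,569.50 − $1,440,600 = $2,362,969.50.
After interest of $305,583.00, pre-tax earnings = $2,057,386.50.
Degree of combined leverage = contribution ÷ (EBIT − I) = $3,803,569.50 ÷ $2,057,386.50 = 1.8487.
EPS therefore changes by 1.8487 × (-13.0%) = -24.0%.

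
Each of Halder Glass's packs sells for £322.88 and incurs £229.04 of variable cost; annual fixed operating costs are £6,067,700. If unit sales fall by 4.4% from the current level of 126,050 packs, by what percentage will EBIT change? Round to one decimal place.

-9.0%

At 126,050 units, contribution = 126,050 × £93.84 = £11,828,532.00.
EBIT = £11,828,532.00 − £6,067,700 = £5,760,832.00.
Degree of operating leverage = £11,828,532.00 / £5,760,832.00 = 2.0533.
Operating income changes by 2.0533 × -4.4% = -9.0%.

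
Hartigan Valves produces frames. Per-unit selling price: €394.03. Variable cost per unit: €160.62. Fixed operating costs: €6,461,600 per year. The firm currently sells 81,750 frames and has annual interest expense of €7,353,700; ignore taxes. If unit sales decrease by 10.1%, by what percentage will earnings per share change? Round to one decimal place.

-36.6%

Total contribution margin = 81,750 × €233.41 = €19,081,267.50.
Subtracting fixed costs: EBIT = €19,081,267.50 − €6,461,600 = €12,619,667.50.
After interest of €7,353,700.00, pre-tax earnings = €5,265,967.50.
DCL = total CM / (EBIT − I) = €19,081,267.50 / €5,265,967.50 = 3.6235.
EPS therefore changes by 3.6235 × (-10.1%) = -36.6%.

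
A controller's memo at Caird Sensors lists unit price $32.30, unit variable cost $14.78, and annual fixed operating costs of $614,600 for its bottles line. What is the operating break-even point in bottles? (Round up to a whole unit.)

35,080 bottles

Each unit contributes $32.30 − $14.78 = $17.52.
Units to break even: $614,600 ÷ $17.52 = 35,079.91, rounded up to 35,080.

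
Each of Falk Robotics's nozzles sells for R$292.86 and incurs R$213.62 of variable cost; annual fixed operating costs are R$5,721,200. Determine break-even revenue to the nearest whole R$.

Contribution margin per unit = R$292.86 − R$213.62 = R$79.24, a CM ratio of R$79.24 ÷ R$292.86 = 0.2706.
Break-even sales = FC ÷ CM ratio = R$5,721,200 × R$292.86 / R$79.24 = R$21,144,758.

R$21,144,758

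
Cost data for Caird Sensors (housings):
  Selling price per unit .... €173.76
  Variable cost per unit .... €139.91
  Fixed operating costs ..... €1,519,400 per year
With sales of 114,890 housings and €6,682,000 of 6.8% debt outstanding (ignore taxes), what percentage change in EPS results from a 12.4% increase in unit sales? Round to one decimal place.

Contribution at this volume is 114,890 × €33.85 = €3,889,026.50.
EBIT = €3,889,026.50 − €1,519,400 = €2,369,626.50.
After interest of €454,376.00, pre-tax earnings = €1,915,250.50.
Degree of combined leverage = contribution ÷ (EBIT − I) = €3,889,026.50 ÷ €1,915,250.50 = 2.0306.
EPS therefore changes by 2.0306 × (+12.4%) = +25.2%.

+25.2%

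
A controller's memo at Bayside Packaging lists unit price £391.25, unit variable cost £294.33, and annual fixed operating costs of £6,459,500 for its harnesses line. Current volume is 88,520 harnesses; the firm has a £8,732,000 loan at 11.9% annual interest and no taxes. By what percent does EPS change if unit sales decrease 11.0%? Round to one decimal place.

-87.3%

At 88,520 units, contribution = 88,520 × £96.92 = £8,579,358.40.
EBIT = £8,579,358.40 − £6,459,500 = £2,119,858.40.
Interest = £1,039,108.00, so EBIT − I = £1,080,750.40.
Degree of combined leverage = contribution ÷ (EBIT − I) = £8,579,358.40 ÷ £1,080,750.40 = 7.9383.
%ΔEPS = DCL × %ΔSales = 7.9383 × -11.0% = -87.3%.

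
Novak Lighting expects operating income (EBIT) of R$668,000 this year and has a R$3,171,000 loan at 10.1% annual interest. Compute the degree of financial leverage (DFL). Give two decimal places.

1.92

Annual interest charges come to R$320,271.00.
Degree of financial leverage = EBIT / (EBIT − interest) = R$668,000 / R$347,729.00 = 1.9210.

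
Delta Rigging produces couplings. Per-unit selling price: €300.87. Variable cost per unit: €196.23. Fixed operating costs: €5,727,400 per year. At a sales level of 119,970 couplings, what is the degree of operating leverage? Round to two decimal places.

Contribution at this volume is 119,970 × €104.64 = €12,553,660.80.
EBIT = €12,553,660.80 − €5,727,400 = €6,826,260.80.
Degree of operating leverage = €12,553,660.80 / €6,826,260.80 = 1.8390.

1.84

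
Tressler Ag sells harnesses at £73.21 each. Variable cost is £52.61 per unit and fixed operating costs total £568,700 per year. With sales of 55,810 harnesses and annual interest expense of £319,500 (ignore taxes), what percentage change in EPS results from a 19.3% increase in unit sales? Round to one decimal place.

+84.9%

Total contribution margin = 55,810 × £20.60 = £1,149,686.00.
Subtracting fixed costs: EBIT = £1,149,686.00 − £568,700 = £580,986.00.
After interest of £319,500.00, pre-tax earnings = £261,486.00.
DCL = total CM / (EBIT − I) = £1,149,686.00 / £261,486.00 = 4.3967.
EPS therefore changes by 4.3967 × (+19.3%) = +84.9%.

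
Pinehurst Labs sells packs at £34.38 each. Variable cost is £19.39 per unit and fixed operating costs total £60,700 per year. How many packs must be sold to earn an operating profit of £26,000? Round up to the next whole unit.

Each unit contributes £34.38 − £19.39 = £14.99.
Required volume = (fixed costs + target profit) ÷ CM = (£60,700 + £26,000) ÷ £14.99 = 5,783.86, so 5,784 packs.

5,784 packs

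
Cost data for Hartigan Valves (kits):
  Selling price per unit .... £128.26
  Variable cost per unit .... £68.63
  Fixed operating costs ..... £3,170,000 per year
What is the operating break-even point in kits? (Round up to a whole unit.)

53,162 kits

Unit CM = price − variable cost = £128.26 − £68.63 = £59.63.
Break-even volume = fixed costs ÷ CM per unit = £3,170,000 ÷ £59.63 = 53,161.16, so 53,162 kits.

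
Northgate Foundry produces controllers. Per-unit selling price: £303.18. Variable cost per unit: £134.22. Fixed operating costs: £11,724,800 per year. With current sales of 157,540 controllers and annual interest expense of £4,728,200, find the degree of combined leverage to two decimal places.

Contribution at this volume is 157,540 × £168.96 = £26,617,958.40.
EBIT = £26,617,958.40 − £11,724,800 = £14,893,158.40. Interest = £4,728,200.00.
DOL = £26,617,958.40 ÷ £14,893,158.40 = 1.7873; DFL = £14,893,158.40 ÷ £10,164,958.40 = 1.4651.
DCL = DOL × DFL = 1.7873 × 1.4651 = 2.6186.

2.62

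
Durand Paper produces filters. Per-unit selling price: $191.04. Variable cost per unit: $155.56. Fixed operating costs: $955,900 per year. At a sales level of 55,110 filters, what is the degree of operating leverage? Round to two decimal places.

1.96

Contribution at this volume is 55,110 × $35.48 = $1,955,302.80.
Subtracting fixed costs: EBIT = $1,955,302.80 − $955,900 = $999,402.80.
So DOL = total CM / EBIT = $1,955,302.80 / $999,402.80 = 1.9565.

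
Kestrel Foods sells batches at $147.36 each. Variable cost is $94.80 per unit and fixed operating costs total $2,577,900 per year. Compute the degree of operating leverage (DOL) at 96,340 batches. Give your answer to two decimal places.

2.04

Total contribution margin = 96,340 × $52.56 = $5,063,630.40.
EBIT = $5,063,630.40 − $2,577,900 = $2,485,730.40.
So DOL = total CM / EBIT = $5,063,630.40 / $2,485,730.40 = 2.0371.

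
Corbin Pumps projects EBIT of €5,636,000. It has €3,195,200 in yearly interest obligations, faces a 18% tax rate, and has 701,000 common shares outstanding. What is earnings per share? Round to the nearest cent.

€2.86

Interest = €3,195,200.00, so EBT = €5,636,000 − €3,195,200.00 = €2,440,800.00.
After tax at 18%: net income = €2,440,800.00 × 0.82 = €2,001,456.00.
EPS = €2,001,456.00 ÷ 701,000 = €2.86.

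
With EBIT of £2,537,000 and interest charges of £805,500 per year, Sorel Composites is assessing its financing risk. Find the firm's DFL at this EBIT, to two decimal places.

Interest = £805,500.00.
DFL = EBIT ÷ (EBIT − I) = £2,537,000 ÷ (£2,537,000 − £805,500.00) = £2,537,000 ÷ £1,731,500.00 = 1.4652.

1.47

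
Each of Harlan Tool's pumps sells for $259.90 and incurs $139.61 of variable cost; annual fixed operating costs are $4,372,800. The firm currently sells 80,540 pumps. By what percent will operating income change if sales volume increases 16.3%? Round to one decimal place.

Contribution at this volume is 80,540 × $120.29 = $9,688,156.60.
Subtracting fixed costs: EBIT = $9,688,156.60 − $4,372,800 = $5,315,356.60.
So DOL = total CM / EBIT = $9,688,156.60 / $5,315,356.60 = 1.8227.
%ΔEBIT = DOL × %ΔSales = 1.8227 × +16.3% = +29.7%.

+29.7%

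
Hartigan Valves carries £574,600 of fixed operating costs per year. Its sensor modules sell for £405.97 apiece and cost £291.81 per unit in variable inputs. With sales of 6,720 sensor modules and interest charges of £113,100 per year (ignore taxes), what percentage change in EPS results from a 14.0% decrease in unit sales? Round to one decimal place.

At 6,720 units, contribution = 6,720 × £114.16 = £767,155.20.
Subtracting fixed costs: EBIT = £767,155.20 − £574,600 = £192,555.20.
Interest = £113,100.00, so EBIT − I = £79,455.20.
DCL = total CM / (EBIT − I) = £767,155.20 / £79,455.20 = 9.6552.
EPS therefore changes by 9.6552 × (-14.0%) = -135.2%.

-135.2%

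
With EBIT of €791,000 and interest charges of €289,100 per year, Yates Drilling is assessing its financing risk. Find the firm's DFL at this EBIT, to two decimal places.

Annual interest charges come to €289,100.00.
Degree of financial leverage = EBIT / (EBIT − interest) = €791,000 / €501,900.00 = 1.5760.

1.58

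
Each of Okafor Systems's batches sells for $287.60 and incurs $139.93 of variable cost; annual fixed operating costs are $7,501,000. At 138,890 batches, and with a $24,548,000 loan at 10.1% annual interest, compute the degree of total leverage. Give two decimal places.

Contribution at this volume is 138,890 × $147.67 = $20,509,886.30.
Subtracting fixed costs: EBIT = $20,509,886.30 − $7,501,000 = $13,008,886.30. Interest = $2,479,348.00.
DOL = $20,509,886.30 ÷ $13,008,886.30 = 1.5766; DFL = $13,008,886.30 ÷ $10,529,538.30 = 1.2355.
Combined leverage = 1.5766 × 1.2355 = 1.9479.

1.95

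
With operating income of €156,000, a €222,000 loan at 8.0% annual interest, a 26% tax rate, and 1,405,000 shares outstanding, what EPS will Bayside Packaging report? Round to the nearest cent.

Interest = €17,760.00, so EBT = €156,000 − €17,760.00 = €138,240.00.
Net income = €138,240.00 × (1 − 0.26) = €102,297.60.
EPS = €102,297.60 ÷ 1,405,000 = €0.07.

€0.07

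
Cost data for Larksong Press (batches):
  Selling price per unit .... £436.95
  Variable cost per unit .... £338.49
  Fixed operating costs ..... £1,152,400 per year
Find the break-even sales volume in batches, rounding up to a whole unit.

11,705 batches

Each unit contributes £436.95 − £338.49 = £98.46.
Units to break even: £1,152,400 ÷ £98.46 = 11,704.25, rounded up to 11,705.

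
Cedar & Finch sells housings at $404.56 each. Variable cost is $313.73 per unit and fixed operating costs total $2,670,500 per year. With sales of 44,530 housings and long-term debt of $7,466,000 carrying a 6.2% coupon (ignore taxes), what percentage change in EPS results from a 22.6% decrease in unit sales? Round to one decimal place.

-100.3%

Contribution at this volume is 44,530 × $90.83 = $4,044,659.90.
Operating income = contribution − fixed costs = $4,044,659.90 − $2,670,500 = $1,374,159.90.
Interest = $462,892.00, so EBIT − I = $911,267.90.
Degree of combined leverage = contribution ÷ (EBIT − I) = $4,044,659.90 ÷ $911,267.90 = 4.4385.
EPS therefore changes by 4.4385 × (-22.6%) = -100.3%.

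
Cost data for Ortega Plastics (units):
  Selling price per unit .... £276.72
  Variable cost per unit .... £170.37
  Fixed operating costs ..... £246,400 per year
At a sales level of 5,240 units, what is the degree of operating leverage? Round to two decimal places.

Contribution at this volume is 5,240 × £106.35 = £557,274.00.
Subtracting fixed costs: EBIT = £557,274.00 − £246,400 = £310,874.00.
Degree of operating leverage = £557,274.00 / £310,874.00 = 1.7926.

1.79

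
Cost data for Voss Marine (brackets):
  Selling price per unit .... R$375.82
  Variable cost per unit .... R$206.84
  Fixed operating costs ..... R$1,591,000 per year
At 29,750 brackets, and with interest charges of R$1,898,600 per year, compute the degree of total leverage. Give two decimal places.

Total contribution margin = 29,750 × R$168.98 = R$5,027,155.00.
Operating income = contribution − fixed costs = R$5,027,155.00 − R$1,591,000 = R$3,436,155.00. Interest = R$1,898,600.00.
DOL = R$5,027,155.00 ÷ R$3,436,155.00 = 1.4630; DFL = R$3,436,155.00 ÷ R$1,537,555.00 = 2.2348.
Combined leverage = 1.4630 × 2.2348 = 3.2695.

3.27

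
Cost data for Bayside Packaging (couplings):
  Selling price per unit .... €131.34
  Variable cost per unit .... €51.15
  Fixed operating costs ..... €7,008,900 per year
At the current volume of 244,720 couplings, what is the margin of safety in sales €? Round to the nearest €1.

€20,661,927

Each unit contributes €131.34 − €51.15 = €80.19. Break-even units = €7,008,900 ÷ €80.19 = 87,403.67; break-even revenue = 87,403.67 × €131.34 = €11,479,597.53.
Current sales = 244,720 × €131.34 = €32,141,524.80.
Margin of safety = €32,141,524.80 − €11,479,597.53 = €20,661,927.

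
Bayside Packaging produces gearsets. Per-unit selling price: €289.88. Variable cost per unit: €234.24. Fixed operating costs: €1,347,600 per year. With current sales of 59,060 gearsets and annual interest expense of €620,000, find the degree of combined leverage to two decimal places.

2.49

Contribution at this volume is 59,060 × €55.64 = €3,286,098.40.
Operating income = contribution − fixed costs = €3,286,098.40 − €1,347,600 = €1,938,498.40. Interest = €620,000.00, so EBIT − I = €1,318,498.40.
Degree of total leverage = total CM / (EBIT − interest) = €3,286,098.40 / €1,318,498.40 = 2.4923.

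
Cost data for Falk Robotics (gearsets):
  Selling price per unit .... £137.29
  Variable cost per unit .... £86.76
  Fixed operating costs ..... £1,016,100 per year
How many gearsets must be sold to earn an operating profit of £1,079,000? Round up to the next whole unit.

41,463 gearsets

Contribution margin per unit = £137.29 − £86.76 = £50.53.
Units = (FC + target) / CM = (£1,016,100 + £1,079,000) / £50.53 = 41,462.50, so 41,463 gearsets.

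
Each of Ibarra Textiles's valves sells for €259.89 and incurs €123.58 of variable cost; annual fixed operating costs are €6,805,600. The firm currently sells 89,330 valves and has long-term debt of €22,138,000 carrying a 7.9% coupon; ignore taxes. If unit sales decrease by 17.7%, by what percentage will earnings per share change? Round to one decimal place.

-59.5%

Contribution at this volume is 89,330 × €136.31 = €12,176,572.30.
Subtracting fixed costs: EBIT = €12,176,572.30 − €6,805,600 = €5,370,972.30.
After interest of €1,748,902.00, pre-tax earnings = €3,622,070.30.
Degree of combined leverage = contribution ÷ (EBIT − I) = €12,176,572.30 ÷ €3,622,070.30 = 3.3618.
%ΔEPS = DCL × %ΔSales = 3.3618 × -17.7% = -59.5%.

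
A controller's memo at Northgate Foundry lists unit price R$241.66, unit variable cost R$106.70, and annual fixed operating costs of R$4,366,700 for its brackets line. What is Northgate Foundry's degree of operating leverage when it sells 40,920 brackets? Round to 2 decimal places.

4.78

Contribution at this volume is 40,920 × R$134.96 = R$5,522,563.20.
Subtracting fixed costs: EBIT = R$5,522,563.20 − R$4,366,700 = R$1,155,863.20.
DOL = contribution ÷ EBIT = R$5,522,563.20 ÷ R$1,155,863.20 = 4.7779.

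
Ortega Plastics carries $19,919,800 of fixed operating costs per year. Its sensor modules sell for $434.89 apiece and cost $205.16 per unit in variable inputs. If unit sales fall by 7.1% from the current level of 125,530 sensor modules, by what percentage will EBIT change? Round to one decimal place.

-23.0%

Contribution at this volume is 125,530 × $229.73 = $28,838,006.90.
Subtracting fixed costs: EBIT = $28,838,006.90 − $19,919,800 = $8,918,206.90.
So DOL = total CM / EBIT = $28,838,006.90 / $8,918,206.90 = 3.2336.
Operating income changes by 3.2336 × -7.1% = -23.0%.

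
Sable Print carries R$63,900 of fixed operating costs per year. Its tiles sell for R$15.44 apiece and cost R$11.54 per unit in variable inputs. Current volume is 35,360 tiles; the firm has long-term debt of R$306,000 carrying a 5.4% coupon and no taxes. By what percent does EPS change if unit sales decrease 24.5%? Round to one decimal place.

Contribution at this volume is 35,360 × R$3.90 = R$137,904.00.
EBIT = R$137,904.00 − R$63,900 = R$74,004.00.
After interest of R$16,524.00, pre-tax earnings = R$57,480.00.
Degree of combined leverage = contribution ÷ (EBIT − I) = R$137,904.00 ÷ R$57,480.00 = 2.3992.
%ΔEPS = DCL × %ΔSales = 2.3992 × -24.5% = -58.8%.

-58.8%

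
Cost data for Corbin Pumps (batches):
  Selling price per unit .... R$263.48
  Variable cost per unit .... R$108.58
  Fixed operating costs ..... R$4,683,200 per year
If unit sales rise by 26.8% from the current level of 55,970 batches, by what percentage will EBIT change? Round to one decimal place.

At 55,970 units, contribution = 55,970 × R$154.90 = R$8,669,753.00.
Subtracting fixed costs: EBIT = R$8,669,753.00 − R$4,683,200 = R$3,986,553.00.
DOL = contribution ÷ EBIT = R$8,669,753.00 ÷ R$3,986,553.00 = 2.1747.
So EBIT moves 2.1747 × (+26.8%) = +58.3%.

+58.3%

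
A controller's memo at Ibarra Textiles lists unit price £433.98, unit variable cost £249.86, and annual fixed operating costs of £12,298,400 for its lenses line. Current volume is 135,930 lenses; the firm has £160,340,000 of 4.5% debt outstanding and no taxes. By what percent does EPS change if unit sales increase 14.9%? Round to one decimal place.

+67.6%

Contribution at this volume is 135,930 × £184.12 = £25,027,431.60.
EBIT = £25,027,431.60 − £12,298,400 = £12,729,031.60.
After interest of £7,215,300.00, pre-tax earnings = £5,513,731.60.
DCL = total CM / (EBIT − I) = £25,027,431.60 / £5,513,731.60 = 4.5391.
EPS therefore changes by 4.5391 × (+14.9%) = +67.6%.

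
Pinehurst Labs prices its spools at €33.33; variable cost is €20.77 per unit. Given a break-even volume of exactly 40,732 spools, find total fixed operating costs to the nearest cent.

€511,593.92

Each unit contributes €33.33 − €20.77 = €12.56.
Fixed costs = break-even units × CM = 40,732 × €12.56 = €511,593.92.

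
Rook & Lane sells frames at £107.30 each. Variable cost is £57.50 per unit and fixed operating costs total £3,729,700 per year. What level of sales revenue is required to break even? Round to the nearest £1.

£8,036,081

Contribution margin per unit = £107.30 − £57.50 = £49.80, a CM ratio of £49.80 ÷ £107.30 = 0.4641.
Break-even sales = FC ÷ CM ratio = £3,729,700 × £107.30 / £49.80 = £8,036,081.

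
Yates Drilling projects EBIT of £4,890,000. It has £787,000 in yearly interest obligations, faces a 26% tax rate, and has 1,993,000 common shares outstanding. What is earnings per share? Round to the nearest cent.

£1.52

Interest = £787,000.00, so EBT = £4,890,000 − £787,000.00 = £4,103,000.00.
After tax at 26%: net income = £4,103,000.00 × 0.74 = £3,036,220.00.
EPS = £3,036,220.00 ÷ 1,993,000 = £1.52.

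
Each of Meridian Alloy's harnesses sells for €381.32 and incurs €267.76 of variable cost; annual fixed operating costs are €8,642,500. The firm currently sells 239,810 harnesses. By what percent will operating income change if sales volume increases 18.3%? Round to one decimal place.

Total contribution margin = 239,810 × €113.56 = €27,232,823.60.
Subtracting fixed costs: EBIT = €27,232,823.60 − €8,642,500 = €18,590,323.60.
So DOL = total CM / EBIT = €27,232,823.60 / €18,590,323.60 = 1.4649.
So EBIT moves 1.4649 × (+18.3%) = +26.8%.

+26.8%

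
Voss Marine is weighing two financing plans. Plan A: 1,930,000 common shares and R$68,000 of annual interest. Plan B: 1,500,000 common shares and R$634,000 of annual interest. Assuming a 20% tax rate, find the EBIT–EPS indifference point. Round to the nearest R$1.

At indifference, (EBIT − 68,000)(1 − t)/1,930,000 = (EBIT − 634,000)(1 − t)/1,500,000.
Cancelling (1 − t) and cross-multiplying: 1,500,000·(EBIT − 68,000) = 1,930,000·(EBIT − 634,000).
EBIT × (1,930,000 − 1,500,000) = 634,000 × 1,930,000 − 68,000 × 1,500,000 = 1,121,620,000,000, so EBIT = 1,121,620,000,000 ÷ 430,000 = 2,608,418.60.

R$2,608,419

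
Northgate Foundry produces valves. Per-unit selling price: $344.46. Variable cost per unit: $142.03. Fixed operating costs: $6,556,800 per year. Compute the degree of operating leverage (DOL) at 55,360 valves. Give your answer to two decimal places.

Contribution at this volume is 55,360 × $202.43 = $11,206,524.80.
EBIT = $11,206,524.80 − $6,556,800 = $4,649,724.80.
DOL = contribution ÷ EBIT = $11,206,524.80 ÷ $4,649,724.80 = 2.4101.

2.41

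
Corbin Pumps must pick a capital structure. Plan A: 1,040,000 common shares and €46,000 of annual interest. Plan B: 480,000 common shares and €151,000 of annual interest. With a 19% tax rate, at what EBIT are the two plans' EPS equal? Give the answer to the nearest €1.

Set EPS_A = EPS_B: (EBIT − €46,000)(1 − 0.19) ÷ 1,040,000 = (EBIT − €151,000)(1 − 0.19) ÷ 480,000.
Cancelling (1 − t) and cross-multiplying: 480,000·(EBIT − 46,000) = 1,040,000·(EBIT − 151,000).
Solving, EBIT = (151,000·1,040,000 − 46,000·480,000) / (1,040,000 − 480,000) = 134,960,000,000 / 560,000 = 241,000.00.

€241,000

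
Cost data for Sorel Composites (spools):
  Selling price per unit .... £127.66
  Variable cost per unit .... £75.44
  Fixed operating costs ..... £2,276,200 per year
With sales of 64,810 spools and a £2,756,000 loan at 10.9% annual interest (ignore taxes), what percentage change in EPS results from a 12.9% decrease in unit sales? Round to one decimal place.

At 64,810 units, contribution = 64,810 × £52.22 = £3,384,378.20.
EBIT = £3,384,378.20 − £2,276,200 = £1,108,178.20.
Interest = £300,404.00, so EBIT − I = £807,774.20.
DCL = total CM / (EBIT − I) = £3,384,378.20 / £807,774.20 = 4.1898.
EPS therefore changes by 4.1898 × (-12.9%) = -54.0%.

-54.0%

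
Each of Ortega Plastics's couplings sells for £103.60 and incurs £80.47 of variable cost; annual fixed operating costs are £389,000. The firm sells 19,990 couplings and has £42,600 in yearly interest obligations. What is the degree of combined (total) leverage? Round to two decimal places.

15.03

Contribution at this volume is 19,990 × £23.13 = £462,368.70.
Operating income = contribution − fixed costs = £462,368.70 − £389,000 = £73,368.70. Interest = £42,600.00.
DOL = £462,368.70 ÷ £73,368.70 = 6.3020; DFL = £73,368.70 ÷ £30,768.70 = 2.3845.
DCL = DOL × DFL = 6.3020 × 2.3845 = 15.0271.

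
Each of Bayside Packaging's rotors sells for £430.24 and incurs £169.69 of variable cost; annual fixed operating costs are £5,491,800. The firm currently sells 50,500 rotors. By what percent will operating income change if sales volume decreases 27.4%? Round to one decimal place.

At 50,500 units, contribution = 50,500 × £260.55 = £13,157,775.00.
EBIT = £13,157,775.00 − £5,491,800 = £7,665,975.00.
Degree of operating leverage = £13,157,775.00 / £7,665,975.00 = 1.7164.
Operating income changes by 1.7164 × -27.4% = -47.0%.

-47.0%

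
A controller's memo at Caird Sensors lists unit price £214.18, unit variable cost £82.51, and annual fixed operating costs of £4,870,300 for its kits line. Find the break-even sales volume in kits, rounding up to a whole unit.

Unit CM = price − variable cost = £214.18 − £82.51 = £131.67.
Break-even Q = £4,870,300 / £131.67 = 36,988.68 → 36,989 kits.

36,989 kits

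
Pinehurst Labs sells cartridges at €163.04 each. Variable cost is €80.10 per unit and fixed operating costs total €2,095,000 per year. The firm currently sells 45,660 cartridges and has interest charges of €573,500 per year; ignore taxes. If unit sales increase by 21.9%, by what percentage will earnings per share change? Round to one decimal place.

Total contribution margin = 45,660 × €82.94 = €3,787,040.40.
EBIT = €3,787,040.40 − €2,095,000 = €1,692,040.40.
Interest = €573,500.00, so EBIT − I = €1,118,540.40.
Degree of combined leverage = contribution ÷ (EBIT − I) = €3,787,040.40 ÷ €1,118,540.40 = 3.3857.
EPS therefore changes by 3.3857 × (+21.9%) = +74.1%.

+74.1%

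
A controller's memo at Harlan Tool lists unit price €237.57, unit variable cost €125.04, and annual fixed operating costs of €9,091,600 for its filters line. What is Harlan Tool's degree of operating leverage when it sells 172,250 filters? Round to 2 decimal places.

1.88

Contribution at this volume is 172,250 × €112.53 = €19,383,292.50.
Operating income = contribution − fixed costs = €19,383,292.50 − €9,091,600 = €10,291,692.50.
Degree of operating leverage = €19,383,292.50 / €10,291,692.50 = 1.8834.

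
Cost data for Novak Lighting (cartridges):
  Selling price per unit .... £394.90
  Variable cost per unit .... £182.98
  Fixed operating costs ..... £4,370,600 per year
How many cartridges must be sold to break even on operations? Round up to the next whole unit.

20,624 cartridges

Unit CM = price − variable cost = £394.90 − £182.98 = £211.92.
Break-even Q = £4,370,600 / £211.92 = 20,623.82 → 20,624 cartridges.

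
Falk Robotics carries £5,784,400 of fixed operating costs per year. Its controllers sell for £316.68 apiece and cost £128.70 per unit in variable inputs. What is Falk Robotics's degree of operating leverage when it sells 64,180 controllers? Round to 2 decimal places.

Contribution at this volume is 64,180 × £187.98 = £12,064,556.40.
EBIT = £12,064,556.40 − £5,784,400 = £6,280,156.40.
Degree of operating leverage = £12,064,556.40 / £6,280,156.40 = 1.9211.

1.92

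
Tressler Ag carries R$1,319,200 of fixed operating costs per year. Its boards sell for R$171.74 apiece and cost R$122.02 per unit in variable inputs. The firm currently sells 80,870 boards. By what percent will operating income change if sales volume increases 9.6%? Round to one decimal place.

+14.3%

At 80,870 units, contribution = 80,870 × R$49.72 = R$4,020,856.40.
EBIT = R$4,020,856.40 − R$1,319,200 = R$2,701,656.40.
DOL = contribution ÷ EBIT = R$4,020,856.40 ÷ R$2,701,656.40 = 1.4883.
So EBIT moves 1.4883 × (+9.6%) = +14.3%.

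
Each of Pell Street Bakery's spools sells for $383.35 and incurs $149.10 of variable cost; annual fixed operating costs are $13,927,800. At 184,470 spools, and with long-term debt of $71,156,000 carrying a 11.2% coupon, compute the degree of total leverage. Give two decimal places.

2.03

At 184,470 units, contribution = 184,470 × $234.25 = $43,212,097.50.
Operating income = contribution − fixed costs = $43,212,097.50 − $13,927,800 = $29,284,297.50. Interest = $7,969,472.00, so EBIT − I = $21,314,825.50.
Degree of total leverage = total CM / (EBIT − interest) = $43,212,097.50 / $21,314,825.50 = 2.0273.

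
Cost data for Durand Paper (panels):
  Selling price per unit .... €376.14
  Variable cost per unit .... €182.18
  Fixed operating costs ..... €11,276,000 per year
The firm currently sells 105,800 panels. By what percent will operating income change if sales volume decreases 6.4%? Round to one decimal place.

At 105,800 units, contribution = 105,800 × €193.96 = €20,520,968.00.
Subtracting fixed costs: EBIT = €20,520,968.00 − €11,276,000 = €9,244,968.00.
Degree of operating leverage = €20,520,968.00 / €9,244,968.00 = 2.2197.
So EBIT moves 2.2197 × (-6.4%) = -14.2%.

-14.2%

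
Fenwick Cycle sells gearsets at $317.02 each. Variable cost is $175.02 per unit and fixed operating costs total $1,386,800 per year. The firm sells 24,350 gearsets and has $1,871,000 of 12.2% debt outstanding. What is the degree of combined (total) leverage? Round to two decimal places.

1.88

Contribution at this volume is 24,350 × $142.00 = $3,457,700.00.
EBIT = $3,457,700.00 − $1,386,800 = $2,070,900.00. Interest = $228,262.00, so EBIT − I = $1,842,638.00.
Degree of total leverage = total CM / (EBIT − interest) = $3,457,700.00 / $1,842,638.00 = 1.8765.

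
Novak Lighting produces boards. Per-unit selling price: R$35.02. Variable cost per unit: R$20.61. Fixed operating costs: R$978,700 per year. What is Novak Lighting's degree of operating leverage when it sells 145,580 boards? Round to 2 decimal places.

At 145,580 units, contribution = 145,580 × R$14.41 = R$2,097,807.80.
EBIT = R$2,097,807.80 − R$978,700 = R$1,119,107.80.
DOL = contribution ÷ EBIT = R$2,097,807.80 ÷ R$1,119,107.80 = 1.8745.

1.87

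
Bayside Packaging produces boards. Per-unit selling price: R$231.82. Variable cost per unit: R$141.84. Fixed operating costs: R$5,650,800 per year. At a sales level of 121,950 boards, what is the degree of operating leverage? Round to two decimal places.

2.06

Total contribution margin = 121,950 × R$89.98 = R$10,973,061.00.
Operating income = contribution − fixed costs = R$10,973,061.00 − R$5,650,800 = R$5,322,261.00.
Degree of operating leverage = R$10,973,061.00 / R$5,322,261.00 = 2.0617.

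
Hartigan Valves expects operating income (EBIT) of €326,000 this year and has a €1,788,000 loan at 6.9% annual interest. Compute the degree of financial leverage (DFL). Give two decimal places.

Annual interest charges come to €123,372.00.
Degree of financial leverage = EBIT / (EBIT − interest) = €326,000 / €202,628.00 = 1.6089.

1.61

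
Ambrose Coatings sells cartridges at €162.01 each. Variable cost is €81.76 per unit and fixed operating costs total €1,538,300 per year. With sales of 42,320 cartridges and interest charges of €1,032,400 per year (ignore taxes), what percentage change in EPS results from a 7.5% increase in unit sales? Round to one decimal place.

Contribution at this volume is 42,320 × €80.25 = €3,396,180.00.
Operating income = contribution − fixed costs = €3,396,180.00 − €1,538,300 = €1,857,880.00.
Interest = €1,032,400.00, so EBIT − I = €825,480.00.
Degree of combined leverage = contribution ÷ (EBIT − I) = €3,396,180.00 ÷ €825,480.00 = 4.1142.
%ΔEPS = DCL × %ΔSales = 4.1142 × +7.5% = +30.9%.

+30.9%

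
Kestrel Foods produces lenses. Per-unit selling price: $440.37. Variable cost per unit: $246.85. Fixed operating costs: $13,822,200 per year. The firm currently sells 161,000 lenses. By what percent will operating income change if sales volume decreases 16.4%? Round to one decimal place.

-29.5%

Contribution at this volume is 161,000 × $193.52 = $31,156,720.00.
Subtracting fixed costs: EBIT = $31,156,720.00 − $13,822,200 = $17,334,520.00.
Degree of operating leverage = $31,156,720.00 / $17,334,520.00 = 1.7974.
So EBIT moves 1.7974 × (-16.4%) = -29.5%.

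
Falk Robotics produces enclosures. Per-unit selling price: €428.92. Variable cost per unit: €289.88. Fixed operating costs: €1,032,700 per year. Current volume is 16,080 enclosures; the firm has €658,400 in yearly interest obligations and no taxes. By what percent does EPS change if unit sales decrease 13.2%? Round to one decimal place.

-54.2%

Contribution at this volume is 16,080 × €139.04 = €2,235,763.20.
EBIT = €2,235,763.20 − €1,032,700 = €1,203,063.20.
Interest = €658,400.00, so EBIT − I = €544,663.20.
Degree of combined leverage = contribution ÷ (EBIT − I) = €2,235,763.20 ÷ €544,663.20 = 4.1049.
EPS therefore changes by 4.1049 × (-13.2%) = -54.2%.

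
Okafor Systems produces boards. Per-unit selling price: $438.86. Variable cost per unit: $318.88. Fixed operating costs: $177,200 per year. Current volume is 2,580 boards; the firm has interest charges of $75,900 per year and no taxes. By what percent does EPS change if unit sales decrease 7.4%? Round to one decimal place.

-40.6%

At 2,580 units, contribution = 2,580 × $119.98 = $309,548.40.
Subtracting fixed costs: EBIT = $309,548.40 − $177,200 = $132,348.40.
Interest = $75,900.00, so EBIT − I = $56,448.40.
DCL = total CM / (EBIT − I) = $309,548.40 / $56,448.40 = 5.4837.
EPS therefore changes by 5.4837 × (-7.4%) = -40.6%.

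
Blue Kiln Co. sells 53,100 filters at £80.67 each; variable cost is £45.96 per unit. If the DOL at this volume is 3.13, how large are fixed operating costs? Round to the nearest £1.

£1,254,251

Total contribution margin = 53,100 × £34.71 = £1,843,101.00.
DOL = contribution / EBIT, so EBIT = £1,843,101.00 / 3.13 = £588,850.16.
Fixed costs = CM − EBIT = £1,843,101.00 − £588,850.16 = £1,254,251.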